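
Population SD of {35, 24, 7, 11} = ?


Mean = 19.2500
Variance = 122.1875
SD = sqrt(122.1875) = 11.0538

SD = 11.0538


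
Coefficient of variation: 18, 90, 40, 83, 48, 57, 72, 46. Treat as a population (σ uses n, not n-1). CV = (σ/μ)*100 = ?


Mean = 56.7500
SD = 22.3649
CV = (22.3649/56.7500)*100 = 39.4095%

CV = 39.4095%


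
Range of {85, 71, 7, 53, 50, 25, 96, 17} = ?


Max = 96, Min = 7
Range = 96 - 7 = 89

Range = 89


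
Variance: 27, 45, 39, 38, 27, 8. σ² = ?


Mean = 30.6667
Squared deviations: 13.4444, 205.4444, 69.4444, 53.7778, 13.4444, 513.7778
Sum = 869.3333
Variance = 869.3333/6 = 144.8889

Variance = 144.8889


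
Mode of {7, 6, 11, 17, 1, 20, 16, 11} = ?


Frequencies: 1:1, 6:1, 7:1, 11:2, 16:1, 17:1, 20:1
Max frequency = 2
Mode = 11

Mode = 11


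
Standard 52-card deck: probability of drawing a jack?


4 jacks in 52 cards
P = 4/52 = 0.0769

P = 0.0769


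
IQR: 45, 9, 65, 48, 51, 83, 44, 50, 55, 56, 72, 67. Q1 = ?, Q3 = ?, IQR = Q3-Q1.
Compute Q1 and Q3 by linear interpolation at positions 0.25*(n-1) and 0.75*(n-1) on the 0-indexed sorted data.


Sorted: 9, 44, 45, 48, 50, 51, 55, 56, 65, 67, 72, 83
Q1 (25th %ile) = 47.2500
Q3 (75th %ile) = 65.5000
IQR = 65.5000 - 47.2500 = 18.2500

IQR = 18.2500


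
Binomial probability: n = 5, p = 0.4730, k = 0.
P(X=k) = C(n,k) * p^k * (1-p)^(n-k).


C(5,0) = 1
p^0 = 1.000000
(1-p)^5 = 0.040649
P = 1 * 1.000000 * 0.040649 = 0.0406

P(X=0) = 0.0406


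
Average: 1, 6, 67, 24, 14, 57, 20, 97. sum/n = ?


Sum = 1 + 6 + 67 + 24 + 14 + 57 + 20 + 97 = 286
n = 8
Mean = 286/8 = 35.7500

Mean = 35.7500


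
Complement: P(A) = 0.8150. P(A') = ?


P(not A) = 1 - 0.8150 = 0.1850

P(not A) = 0.1850


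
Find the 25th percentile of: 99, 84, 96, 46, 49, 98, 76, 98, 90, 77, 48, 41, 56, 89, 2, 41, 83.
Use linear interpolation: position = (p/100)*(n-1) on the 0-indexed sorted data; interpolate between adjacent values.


Sorted: 2, 41, 41, 46, 48, 49, 56, 76, 77, 83, 84, 89, 90, 96, 98, 98, 99
n = 17
Index = 25/100 * 16 = 4.0000
Lower = data[4] = 48, Upper = data[5] = 49
P25 = 48 + 0*(1) = 48.0000

P25 = 48.0000


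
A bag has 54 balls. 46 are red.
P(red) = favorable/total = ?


P = 46/54 = 0.8519

P = 0.8519


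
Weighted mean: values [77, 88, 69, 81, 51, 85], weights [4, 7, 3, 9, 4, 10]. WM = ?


Numerator = 77*4 + 88*7 + 69*3 + 81*9 + 51*4 + 85*10 = 2914
Denominator = 4 + 7 + 3 + 9 + 4 + 10 = 37
WM = 2914/37 = 78.7568

WM = 78.7568


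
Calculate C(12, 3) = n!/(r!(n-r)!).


C(12,3) = 12!/(3! × 9!)
= 479001600/(6 × 362880)
= 220

C(12,3) = 220


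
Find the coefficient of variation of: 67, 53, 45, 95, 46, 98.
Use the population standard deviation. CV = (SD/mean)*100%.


Mean = 67.3333
SD = 21.8530
CV = (21.8530/67.3333)*100 = 32.4550%

CV = 32.4550%


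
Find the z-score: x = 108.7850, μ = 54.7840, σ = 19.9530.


z = (108.7850 - 54.7840)/19.9530
= 54.0010/19.9530
= 2.7064

z = 2.7064


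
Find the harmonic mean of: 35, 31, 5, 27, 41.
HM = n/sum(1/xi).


Sum of reciprocals = 1/35 + 1/31 + 1/5 + 1/27 + 1/41 = 0.322257
HM = 5/0.322257 = 15.5156

HM = 15.5156


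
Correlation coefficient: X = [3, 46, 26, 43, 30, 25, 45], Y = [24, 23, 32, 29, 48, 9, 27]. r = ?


Mean X = 31.1429, Mean Y = 27.4286
SD X = 14.196867, SD Y = 10.808160
Cov = 15.653061
r = 15.653061/(14.196867*10.808160) = 0.1020

r = 0.1020


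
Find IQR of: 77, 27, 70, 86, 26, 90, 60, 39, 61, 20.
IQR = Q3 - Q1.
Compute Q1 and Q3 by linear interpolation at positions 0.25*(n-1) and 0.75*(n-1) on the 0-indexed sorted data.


Sorted: 20, 26, 27, 39, 60, 61, 70, 77, 86, 90
Q1 (25th %ile) = 30.0000
Q3 (75th %ile) = 75.2500
IQR = 75.2500 - 30.0000 = 45.2500

IQR = 45.2500


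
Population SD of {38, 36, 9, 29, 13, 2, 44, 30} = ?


Mean = 25.1250
Variance = 202.6094
SD = sqrt(202.6094) = 14.2341

SD = 14.2341


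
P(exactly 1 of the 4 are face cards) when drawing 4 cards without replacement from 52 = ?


Hypergeometric: P(X=1) = C(12,1)·C(40,3) / C(52,4)
= 12 × 9880 / 270725
= 118560/270725 = 0.4379

P = 0.4379


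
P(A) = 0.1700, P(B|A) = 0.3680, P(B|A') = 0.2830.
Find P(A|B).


P(B) = P(B|A)*P(A) + P(B|A')*P(A')
= 0.3680*0.1700 + 0.2830*0.8300
= 0.062560 + 0.234890 = 0.297450
P(A|B) = 0.062560/0.297450 = 0.2103

P(A|B) = 0.2103


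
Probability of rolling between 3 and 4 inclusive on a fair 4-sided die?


Favorable outcomes (3 ≤ roll ≤ 4): 2
Total outcomes = 4
P = 2/4 = 0.5000

P = 0.5000


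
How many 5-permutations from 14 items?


P(14,5) = 14!/9!
= 87178291200/362880
= 240240

P(14,5) = 240240


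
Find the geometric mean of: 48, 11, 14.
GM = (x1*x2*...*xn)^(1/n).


Product = 48 × 11 × 14 = 7392
GM = 7392^(1/3) = 19.4799

GM = 19.4799


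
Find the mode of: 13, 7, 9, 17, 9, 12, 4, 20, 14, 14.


Frequencies: 4:1, 7:1, 9:2, 12:1, 13:1, 14:2, 17:1, 20:1
Max frequency = 2
Mode = 9, 14

Mode = 9, 14


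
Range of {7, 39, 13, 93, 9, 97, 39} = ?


Max = 97, Min = 7
Range = 97 - 7 = 90

Range = 90


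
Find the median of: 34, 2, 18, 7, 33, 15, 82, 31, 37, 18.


Sorted: 2, 7, 15, 18, 18, 31, 33, 34, 37, 82
n = 10 (even)
Middle values: 18 and 31
Median = (18+31)/2 = 24.5000

Median = 24.5000


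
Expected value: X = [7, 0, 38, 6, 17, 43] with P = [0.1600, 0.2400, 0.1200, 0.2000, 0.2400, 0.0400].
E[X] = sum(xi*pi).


E[X] = 7*0.1600 + 0*0.2400 + 38*0.1200 + 6*0.2000 + 17*0.2400 + 43*0.0400
= 1.1200 + 0 + 4.5600 + 1.2000 + 4.0800 + 1.7200
= 12.6800

E[X] = 12.6800


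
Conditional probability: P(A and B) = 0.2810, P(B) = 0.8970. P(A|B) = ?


P(A|B) = 0.2810/0.8970 = 0.3133

P(A|B) = 0.3133


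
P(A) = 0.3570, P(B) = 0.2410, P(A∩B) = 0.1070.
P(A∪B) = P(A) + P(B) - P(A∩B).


P(A∪B) = 0.3570 + 0.2410 - 0.1070
= 0.5980 - 0.1070
= 0.4910

P(A∪B) = 0.4910


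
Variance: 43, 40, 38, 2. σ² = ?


Mean = 30.7500
Squared deviations: 150.0625, 85.5625, 52.5625, 826.5625
Sum = 1114.7500
Variance = 1114.7500/4 = 278.6875

Variance = 278.6875


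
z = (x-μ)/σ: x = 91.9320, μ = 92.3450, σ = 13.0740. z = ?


z = (91.9320 - 92.3450)/13.0740
= -0.4130/13.0740
= -0.0316

z = -0.0316


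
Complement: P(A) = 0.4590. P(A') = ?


P(not A) = 1 - 0.4590 = 0.5410

P(not A) = 0.5410


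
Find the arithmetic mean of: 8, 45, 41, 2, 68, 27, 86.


Sum = 8 + 45 + 41 + 2 + 68 + 27 + 86 = 277
n = 7
Mean = 277/7 = 39.5714

Mean = 39.5714


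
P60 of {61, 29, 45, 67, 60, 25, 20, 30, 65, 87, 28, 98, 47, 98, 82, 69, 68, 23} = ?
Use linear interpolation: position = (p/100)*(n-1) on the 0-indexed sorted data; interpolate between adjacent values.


Sorted: 20, 23, 25, 28, 29, 30, 45, 47, 60, 61, 65, 67, 68, 69, 82, 87, 98, 98
n = 18
Index = 60/100 * 17 = 10.2000
Lower = data[10] = 65, Upper = data[11] = 67
P60 = 65 + 0.2000*(2) = 65.4000

P60 = 65.4000


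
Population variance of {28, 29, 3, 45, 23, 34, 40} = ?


Mean = 28.8571
Squared deviations: 0.7347, 0.0204, 668.5918, 260.5918, 34.3061, 26.4490, 124.1633
Sum = 1114.8571
Variance = 1114.8571/7 = 159.2653

Variance = 159.2653


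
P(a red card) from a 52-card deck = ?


26 red cards in 52 cards
P = 26/52 = 0.5000

P = 0.5000


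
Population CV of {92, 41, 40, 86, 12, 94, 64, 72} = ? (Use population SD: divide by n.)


Mean = 62.6250
SD = 27.4451
CV = (27.4451/62.6250)*100 = 43.8245%

CV = 43.8245%


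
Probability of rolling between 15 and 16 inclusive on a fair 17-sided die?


Favorable outcomes (15 ≤ roll ≤ 16): 2
Total outcomes = 17
P = 2/17 = 0.1176

P = 0.1176


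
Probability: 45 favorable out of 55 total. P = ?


P = 45/55 = 0.8182

P = 0.8182


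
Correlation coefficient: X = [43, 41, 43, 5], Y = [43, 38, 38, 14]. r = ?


Mean X = 33.0000, Mean Y = 33.2500
SD X = 16.186414, SD Y = 11.299889
Cov = 180.500000
r = 180.500000/(16.186414*11.299889) = 0.9869

r = 0.9869


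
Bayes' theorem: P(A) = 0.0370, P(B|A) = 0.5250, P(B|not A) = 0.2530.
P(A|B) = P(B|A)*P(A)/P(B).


P(B) = P(B|A)*P(A) + P(B|A')*P(A')
= 0.5250*0.0370 + 0.2530*0.9630
= 0.019425 + 0.243639 = 0.263064
P(A|B) = 0.019425/0.263064 = 0.0738

P(A|B) = 0.0738


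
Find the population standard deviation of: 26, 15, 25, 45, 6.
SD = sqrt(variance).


Mean = 23.4000
Variance = 169.8400
SD = sqrt(169.8400) = 13.0323

SD = 13.0323


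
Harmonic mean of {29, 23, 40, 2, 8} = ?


Sum of reciprocals = 1/29 + 1/23 + 1/40 + 1/2 + 1/8 = 0.727961
HM = 5/0.727961 = 6.8685

HM = 6.8685


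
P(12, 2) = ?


P(12,2) = 12!/10!
= 479001600/3628800
= 132

P(12,2) = 132


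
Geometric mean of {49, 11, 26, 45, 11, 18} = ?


Product = 49 × 11 × 26 × 45 × 11 × 18 = 124864740
GM = 124864740^(1/6) = 22.3566

GM = 22.3566


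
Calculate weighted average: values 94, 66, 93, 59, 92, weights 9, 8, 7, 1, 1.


Numerator = 94*9 + 66*8 + 93*7 + 59*1 + 92*1 = 2176
Denominator = 9 + 8 + 7 + 1 + 1 = 26
WM = 2176/26 = 83.6923

WM = 83.6923


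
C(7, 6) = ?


C(7,6) = 7!/(6! × 1!)
= 5040/(720 × 1)
= 7

C(7,6) = 7


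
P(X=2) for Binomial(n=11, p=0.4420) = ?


C(11,2) = 55
p^2 = 0.195364
(1-p)^9 = 0.005245
P = 55 * 0.195364 * 0.005245 = 0.0564

P(X=2) = 0.0564


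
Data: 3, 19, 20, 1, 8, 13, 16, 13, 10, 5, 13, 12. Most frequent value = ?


Frequencies: 1:1, 3:1, 5:1, 8:1, 10:1, 12:1, 13:3, 16:1, 19:1, 20:1
Max frequency = 3
Mode = 13

Mode = 13


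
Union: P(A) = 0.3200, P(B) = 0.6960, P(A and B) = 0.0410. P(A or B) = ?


P(A∪B) = 0.3200 + 0.6960 - 0.0410
= 1.0160 - 0.0410
= 0.9750

P(A∪B) = 0.9750


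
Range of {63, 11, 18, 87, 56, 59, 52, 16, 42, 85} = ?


Max = 87, Min = 11
Range = 87 - 11 = 76

Range = 76


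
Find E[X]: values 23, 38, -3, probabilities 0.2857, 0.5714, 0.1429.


E[X] = 23*0.2857 + 38*0.5714 - 3*0.1429
= 6.5711 + 21.7132 - 0.4287
= 27.8556

E[X] = 27.8556


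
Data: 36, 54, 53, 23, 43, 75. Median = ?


Sorted: 23, 36, 43, 53, 54, 75
n = 6 (even)
Middle values: 43 and 53
Median = (43+53)/2 = 48.0000

Median = 48.0000


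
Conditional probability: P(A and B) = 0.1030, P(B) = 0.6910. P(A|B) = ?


P(A|B) = 0.1030/0.6910 = 0.1491

P(A|B) = 0.1491


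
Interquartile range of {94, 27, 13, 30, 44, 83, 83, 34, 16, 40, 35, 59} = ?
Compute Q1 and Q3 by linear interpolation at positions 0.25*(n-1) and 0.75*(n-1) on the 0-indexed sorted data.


Sorted: 13, 16, 27, 30, 34, 35, 40, 44, 59, 83, 83, 94
Q1 (25th %ile) = 29.2500
Q3 (75th %ile) = 65.0000
IQR = 65.0000 - 29.2500 = 35.7500

IQR = 35.7500


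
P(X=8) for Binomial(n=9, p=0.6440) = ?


C(9,8) = 9
p^8 = 0.029586
(1-p)^1 = 0.356000
P = 9 * 0.029586 * 0.356000 = 0.0948

P(X=8) = 0.0948


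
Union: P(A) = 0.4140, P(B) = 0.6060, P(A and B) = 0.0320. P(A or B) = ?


P(A∪B) = 0.4140 + 0.6060 - 0.0320
= 1.0200 - 0.0320
= 0.9880

P(A∪B) = 0.9880


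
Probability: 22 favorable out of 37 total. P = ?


P = 22/37 = 0.5946

P = 0.5946


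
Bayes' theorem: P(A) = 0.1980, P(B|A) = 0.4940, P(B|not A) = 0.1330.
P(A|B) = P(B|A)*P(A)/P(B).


P(B) = P(B|A)*P(A) + P(B|A')*P(A')
= 0.4940*0.1980 + 0.1330*0.8020
= 0.097812 + 0.106666 = 0.204478
P(A|B) = 0.097812/0.204478 = 0.4783

P(A|B) = 0.4783


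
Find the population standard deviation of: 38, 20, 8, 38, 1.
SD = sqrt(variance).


Mean = 21.0000
Variance = 229.6000
SD = sqrt(229.6000) = 15.1526

SD = 15.1526


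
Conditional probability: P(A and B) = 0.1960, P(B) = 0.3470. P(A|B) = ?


P(A|B) = 0.1960/0.3470 = 0.5648

P(A|B) = 0.5648


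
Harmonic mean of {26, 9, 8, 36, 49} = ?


Sum of reciprocals = 1/26 + 1/9 + 1/8 + 1/36 + 1/49 = 0.322759
HM = 5/0.322759 = 15.4915

HM = 15.4915


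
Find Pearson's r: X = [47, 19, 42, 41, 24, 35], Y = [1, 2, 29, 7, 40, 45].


Mean X = 34.6667, Mean Y = 20.6667
SD X = 10.044346, SD Y = 18.061623
Cov = -28.944444
r = -28.944444/(10.044346*18.061623) = -0.1595

r = -0.1595


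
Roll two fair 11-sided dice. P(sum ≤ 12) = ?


Total outcomes = 11×11 = 121
Favorable (sum ≤ 12): 66
P = 66/121 = 0.5455

P = 0.5455


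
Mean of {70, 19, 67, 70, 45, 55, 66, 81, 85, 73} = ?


Sum = 70 + 19 + 67 + 70 + 45 + 55 + 66 + 81 + 85 + 73 = 631
n = 10
Mean = 631/10 = 63.1000

Mean = 63.1000


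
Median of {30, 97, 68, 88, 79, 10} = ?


Sorted: 10, 30, 68, 79, 88, 97
n = 6 (even)
Middle values: 68 and 79
Median = (68+79)/2 = 73.5000

Median = 73.5000


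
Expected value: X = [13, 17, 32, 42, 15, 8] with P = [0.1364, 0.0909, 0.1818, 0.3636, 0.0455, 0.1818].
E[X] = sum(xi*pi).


E[X] = 13*0.1364 + 17*0.0909 + 32*0.1818 + 42*0.3636 + 15*0.0455 + 8*0.1818
= 1.7732 + 1.5453 + 5.8176 + 15.2712 + 0.6825 + 1.4544
= 26.5442

E[X] = 26.5442


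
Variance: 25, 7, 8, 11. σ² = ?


Mean = 12.7500
Squared deviations: 150.0625, 33.0625, 22.5625, 3.0625
Sum = 208.7500
Variance = 208.7500/4 = 52.1875

Variance = 52.1875


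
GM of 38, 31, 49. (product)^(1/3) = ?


Product = 38 × 31 × 49 = 57722
GM = 57722^(1/3) = 38.6468

GM = 38.6468


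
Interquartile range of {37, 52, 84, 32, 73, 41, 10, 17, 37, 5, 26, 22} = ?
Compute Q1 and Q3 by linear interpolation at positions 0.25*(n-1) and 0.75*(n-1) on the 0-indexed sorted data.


Sorted: 5, 10, 17, 22, 26, 32, 37, 37, 41, 52, 73, 84
Q1 (25th %ile) = 20.7500
Q3 (75th %ile) = 43.7500
IQR = 43.7500 - 20.7500 = 23.0000

IQR = 23.0000


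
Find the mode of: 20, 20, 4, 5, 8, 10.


Frequencies: 4:1, 5:1, 8:1, 10:1, 20:2
Max frequency = 2
Mode = 20

Mode = 20


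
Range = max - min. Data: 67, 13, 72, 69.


Max = 72, Min = 13
Range = 72 - 13 = 59

Range = 59


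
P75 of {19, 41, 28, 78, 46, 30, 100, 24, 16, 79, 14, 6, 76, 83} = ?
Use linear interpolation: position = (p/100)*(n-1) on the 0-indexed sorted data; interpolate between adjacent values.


Sorted: 6, 14, 16, 19, 24, 28, 30, 41, 46, 76, 78, 79, 83, 100
n = 14
Index = 75/100 * 13 = 9.7500
Lower = data[9] = 76, Upper = data[10] = 78
P75 = 76 + 0.7500*(2) = 77.5000

P75 = 77.5000


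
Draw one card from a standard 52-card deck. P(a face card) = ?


12 face cards in 52 cards
P = 12/52 = 0.2308

P = 0.2308


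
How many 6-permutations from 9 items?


P(9,6) = 9!/3!
= 362880/6
= 60480

P(9,6) = 60480


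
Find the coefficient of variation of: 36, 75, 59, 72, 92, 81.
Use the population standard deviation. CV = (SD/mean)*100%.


Mean = 69.1667
SD = 17.8271
CV = (17.8271/69.1667)*100 = 25.7741%

CV = 25.7741%


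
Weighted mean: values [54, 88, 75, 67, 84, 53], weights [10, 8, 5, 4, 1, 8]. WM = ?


Numerator = 54*10 + 88*8 + 75*5 + 67*4 + 84*1 + 53*8 = 2395
Denominator = 10 + 8 + 5 + 4 + 1 + 8 = 36
WM = 2395/36 = 66.5278

WM = 66.5278


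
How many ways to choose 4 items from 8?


C(8,4) = 8!/(4! × 4!)
= 40320/(24 × 24)
= 70

C(8,4) = 70


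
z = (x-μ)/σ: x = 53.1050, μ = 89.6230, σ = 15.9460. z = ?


z = (53.1050 - 89.6230)/15.9460
= -36.5180/15.9460
= -2.2901

z = -2.2901


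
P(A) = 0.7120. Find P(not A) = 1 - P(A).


P(not A) = 1 - 0.7120 = 0.2880

P(not A) = 0.2880


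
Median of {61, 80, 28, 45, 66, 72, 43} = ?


Sorted: 28, 43, 45, 61, 66, 72, 80
n = 7 (odd)
Middle value = 61

Median = 61


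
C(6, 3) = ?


C(6,3) = 6!/(3! × 3!)
= 720/(6 × 6)
= 20

C(6,3) = 20


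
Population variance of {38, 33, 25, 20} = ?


Mean = 29.0000
Squared deviations: 81.0000, 16.0000, 16.0000, 81.0000
Sum = 194.0000
Variance = 194.0000/4 = 48.5000

Variance = 48.5000


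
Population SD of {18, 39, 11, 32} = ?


Mean = 25.0000
Variance = 122.5000
SD = sqrt(122.5000) = 11.0680

SD = 11.0680


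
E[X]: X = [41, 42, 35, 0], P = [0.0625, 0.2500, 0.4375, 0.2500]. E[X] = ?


E[X] = 41*0.0625 + 42*0.2500 + 35*0.4375 + 0*0.2500
= 2.5625 + 10.5000 + 15.3125 + 0
= 28.3750

E[X] = 28.3750


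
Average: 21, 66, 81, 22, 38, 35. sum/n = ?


Sum = 21 + 66 + 81 + 22 + 38 + 35 = 263
n = 6
Mean = 263/6 = 43.8333

Mean = 43.8333


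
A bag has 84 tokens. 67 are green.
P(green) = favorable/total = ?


P = 67/84 = 0.7976

P = 0.7976


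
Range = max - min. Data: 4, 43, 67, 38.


Max = 67, Min = 4
Range = 67 - 4 = 63

Range = 63


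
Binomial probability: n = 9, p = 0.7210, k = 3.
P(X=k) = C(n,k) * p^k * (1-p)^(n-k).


C(9,3) = 84
p^3 = 0.374805
(1-p)^6 = 0.000472
P = 84 * 0.374805 * 0.000472 = 0.0148

P(X=3) = 0.0148


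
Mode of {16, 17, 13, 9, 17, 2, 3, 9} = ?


Frequencies: 2:1, 3:1, 9:2, 13:1, 16:1, 17:2
Max frequency = 2
Mode = 9, 17

Mode = 9, 17


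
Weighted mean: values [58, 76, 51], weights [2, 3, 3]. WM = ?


Numerator = 58*2 + 76*3 + 51*3 = 497
Denominator = 2 + 3 + 3 = 8
WM = 497/8 = 62.1250

WM = 62.1250


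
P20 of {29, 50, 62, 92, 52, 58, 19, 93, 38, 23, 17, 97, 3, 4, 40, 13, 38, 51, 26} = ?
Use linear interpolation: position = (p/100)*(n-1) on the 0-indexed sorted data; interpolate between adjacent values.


Sorted: 3, 4, 13, 17, 19, 23, 26, 29, 38, 38, 40, 50, 51, 52, 58, 62, 92, 93, 97
n = 19
Index = 20/100 * 18 = 3.6000
Lower = data[3] = 17, Upper = data[4] = 19
P20 = 17 + 0.6000*(2) = 18.2000

P20 = 18.2000


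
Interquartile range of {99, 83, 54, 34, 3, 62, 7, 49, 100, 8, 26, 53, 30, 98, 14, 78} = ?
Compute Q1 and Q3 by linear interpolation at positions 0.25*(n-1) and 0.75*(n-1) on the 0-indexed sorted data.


Sorted: 3, 7, 8, 14, 26, 30, 34, 49, 53, 54, 62, 78, 83, 98, 99, 100
Q1 (25th %ile) = 23.0000
Q3 (75th %ile) = 79.2500
IQR = 79.2500 - 23.0000 = 56.2500

IQR = 56.2500


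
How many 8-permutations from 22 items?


P(22,8) = 22!/14!
= 1124000727777607680000/87178291200
= 12893126400

P(22,8) = 12893126400


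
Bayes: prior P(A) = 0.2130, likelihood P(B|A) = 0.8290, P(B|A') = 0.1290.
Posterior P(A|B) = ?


P(B) = P(B|A)*P(A) + P(B|A')*P(A')
= 0.8290*0.2130 + 0.1290*0.7870
= 0.176577 + 0.101523 = 0.278100
P(A|B) = 0.176577/0.278100 = 0.6349

P(A|B) = 0.6349


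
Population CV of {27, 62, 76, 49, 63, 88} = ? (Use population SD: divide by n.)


Mean = 60.8333
SD = 19.4029
CV = (19.4029/60.8333)*100 = 31.8952%

CV = 31.8952%


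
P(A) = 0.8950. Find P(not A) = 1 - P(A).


P(not A) = 1 - 0.8950 = 0.1050

P(not A) = 0.1050


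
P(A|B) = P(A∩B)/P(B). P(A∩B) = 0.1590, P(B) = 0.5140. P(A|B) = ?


P(A|B) = 0.1590/0.5140 = 0.3093

P(A|B) = 0.3093


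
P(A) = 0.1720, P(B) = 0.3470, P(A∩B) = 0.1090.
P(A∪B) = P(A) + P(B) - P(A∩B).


P(A∪B) = 0.1720 + 0.3470 - 0.1090
= 0.5190 - 0.1090
= 0.4100

P(A∪B) = 0.4100


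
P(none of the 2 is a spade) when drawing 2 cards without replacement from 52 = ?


P(no spades) = (39/52) × (38/51)
= 0.5588

P = 0.5588


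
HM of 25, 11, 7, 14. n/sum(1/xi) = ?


Sum of reciprocals = 1/25 + 1/11 + 1/7 + 1/14 = 0.345195
HM = 4/0.345195 = 11.5877

HM = 11.5877


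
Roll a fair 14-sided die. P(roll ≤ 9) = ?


Favorable outcomes (roll ≤ 9): 9
Total outcomes = 14
P = 9/14 = 0.6429

P = 0.6429


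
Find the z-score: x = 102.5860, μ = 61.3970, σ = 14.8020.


z = (102.5860 - 61.3970)/14.8020
= 41.1890/14.8020
= 2.7827

z = 2.7827


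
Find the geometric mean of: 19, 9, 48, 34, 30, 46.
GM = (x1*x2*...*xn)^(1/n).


Product = 19 × 9 × 48 × 34 × 30 × 46 = 385119360
GM = 385119360^(1/6) = 26.9732

GM = 26.9732


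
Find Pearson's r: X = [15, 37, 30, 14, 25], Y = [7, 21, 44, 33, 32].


Mean X = 24.2000, Mean Y = 27.4000
SD X = 8.795453, SD Y = 12.531560
Cov = 29.720000
r = 29.720000/(8.795453*12.531560) = 0.2696

r = 0.2696


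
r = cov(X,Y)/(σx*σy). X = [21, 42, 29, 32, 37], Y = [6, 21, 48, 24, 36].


Mean X = 32.2000, Mean Y = 27.0000
SD X = 7.138627, SD Y = 14.198591
Cov = 30.600000
r = 30.600000/(7.138627*14.198591) = 0.3019

r = 0.3019


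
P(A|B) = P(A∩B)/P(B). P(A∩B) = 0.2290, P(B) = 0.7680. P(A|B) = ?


P(A|B) = 0.2290/0.7680 = 0.2982

P(A|B) = 0.2982


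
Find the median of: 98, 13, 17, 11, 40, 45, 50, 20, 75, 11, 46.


Sorted: 11, 11, 13, 17, 20, 40, 45, 46, 50, 75, 98
n = 11 (odd)
Middle value = 40

Median = 40


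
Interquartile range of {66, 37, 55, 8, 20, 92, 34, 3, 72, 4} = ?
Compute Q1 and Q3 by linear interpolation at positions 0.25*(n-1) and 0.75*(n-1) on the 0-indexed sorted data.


Sorted: 3, 4, 8, 20, 34, 37, 55, 66, 72, 92
Q1 (25th %ile) = 11.0000
Q3 (75th %ile) = 63.2500
IQR = 63.2500 - 11.0000 = 52.2500

IQR = 52.2500


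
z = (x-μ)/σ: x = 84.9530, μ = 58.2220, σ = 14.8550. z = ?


z = (84.9530 - 58.2220)/14.8550
= 26.7310/14.8550
= 1.7995

z = 1.7995


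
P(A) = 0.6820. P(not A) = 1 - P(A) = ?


P(not A) = 1 - 0.6820 = 0.3180

P(not A) = 0.3180


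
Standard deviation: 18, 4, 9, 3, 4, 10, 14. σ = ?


Mean = 8.8571
Variance = 27.5510
SD = sqrt(27.5510) = 5.2489

SD = 5.2489


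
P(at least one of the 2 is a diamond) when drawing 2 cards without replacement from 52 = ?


P(at least one) = 1 - P(none)
P(none) = (39/52) × (38/51) = 0.558824
P(at least one) = 1 - 0.558824 = 0.4412

P = 0.4412


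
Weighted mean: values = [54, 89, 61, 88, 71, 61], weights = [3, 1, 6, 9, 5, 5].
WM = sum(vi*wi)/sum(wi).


Numerator = 54*3 + 89*1 + 61*6 + 88*9 + 71*5 + 61*5 = 2069
Denominator = 3 + 1 + 6 + 9 + 5 + 5 = 29
WM = 2069/29 = 71.3448

WM = 71.3448


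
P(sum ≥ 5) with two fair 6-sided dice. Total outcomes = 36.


Total outcomes = 6×6 = 36
Favorable (sum ≥ 5): 30
P = 30/36 = 0.8333

P = 0.8333


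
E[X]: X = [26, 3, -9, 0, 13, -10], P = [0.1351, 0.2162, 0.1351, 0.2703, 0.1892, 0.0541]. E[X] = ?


E[X] = 26*0.1351 + 3*0.2162 - 9*0.1351 + 0*0.2703 + 13*0.1892 - 10*0.0541
= 3.5126 + 0.6486 - 1.2159 + 0 + 2.4596 - 0.5410
= 4.8639

E[X] = 4.8639


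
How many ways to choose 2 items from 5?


C(5,2) = 5!/(2! × 3!)
= 120/(2 × 6)
= 10

C(5,2) = 10


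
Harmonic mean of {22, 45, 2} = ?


Sum of reciprocals = 1/22 + 1/45 + 1/2 = 0.567677
HM = 3/0.567677 = 5.2847

HM = 5.2847


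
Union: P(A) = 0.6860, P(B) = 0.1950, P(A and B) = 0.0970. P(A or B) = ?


P(A∪B) = 0.6860 + 0.1950 - 0.0970
= 0.8810 - 0.0970
= 0.7840

P(A∪B) = 0.7840


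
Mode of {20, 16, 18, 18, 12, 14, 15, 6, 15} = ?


Frequencies: 6:1, 12:1, 14:1, 15:2, 16:1, 18:2, 20:1
Max frequency = 2
Mode = 15, 18

Mode = 15, 18


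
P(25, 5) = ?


P(25,5) = 25!/20!
= 15511210043330985984000000/2432902008176640000
= 6375600

P(25,5) = 6375600


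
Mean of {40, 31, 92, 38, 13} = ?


Sum = 40 + 31 + 92 + 38 + 13 = 214
n = 5
Mean = 214/5 = 42.8000

Mean = 42.8000


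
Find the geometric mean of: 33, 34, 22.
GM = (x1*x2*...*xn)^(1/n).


Product = 33 × 34 × 22 = 24684
GM = 24684^(1/3) = 29.1165

GM = 29.1165


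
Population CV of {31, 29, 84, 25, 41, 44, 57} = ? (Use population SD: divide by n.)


Mean = 44.4286
SD = 19.0177
CV = (19.0177/44.4286)*100 = 42.8051%

CV = 42.8051%


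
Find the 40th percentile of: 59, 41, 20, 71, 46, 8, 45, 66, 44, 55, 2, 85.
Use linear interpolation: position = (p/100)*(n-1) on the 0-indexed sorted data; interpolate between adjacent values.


Sorted: 2, 8, 20, 41, 44, 45, 46, 55, 59, 66, 71, 85
n = 12
Index = 40/100 * 11 = 4.4000
Lower = data[4] = 44, Upper = data[5] = 45
P40 = 44 + 0.4000*(1) = 44.4000

P40 = 44.4000


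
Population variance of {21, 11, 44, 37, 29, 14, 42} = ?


Mean = 28.2857
Squared deviations: 53.0816, 298.7959, 246.9388, 75.9388, 0.5102, 204.0816, 188.0816
Sum = 1067.4286
Variance = 1067.4286/7 = 152.4898

Variance = 152.4898


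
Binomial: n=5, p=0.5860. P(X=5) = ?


C(5,5) = 1
p^5 = 0.069102
(1-p)^0 = 1.000000
P = 1 * 0.069102 * 1.000000 = 0.0691

P(X=5) = 0.0691


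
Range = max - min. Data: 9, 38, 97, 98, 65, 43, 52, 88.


Max = 98, Min = 9
Range = 98 - 9 = 89

Range = 89


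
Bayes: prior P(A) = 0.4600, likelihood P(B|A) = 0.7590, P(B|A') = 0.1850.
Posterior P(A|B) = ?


P(B) = P(B|A)*P(A) + P(B|A')*P(A')
= 0.7590*0.4600 + 0.1850*0.5400
= 0.349140 + 0.099900 = 0.449040
P(A|B) = 0.349140/0.449040 = 0.7775

P(A|B) = 0.7775


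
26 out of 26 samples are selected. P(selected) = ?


P = 26/26 = 1.0000

P = 1.0000


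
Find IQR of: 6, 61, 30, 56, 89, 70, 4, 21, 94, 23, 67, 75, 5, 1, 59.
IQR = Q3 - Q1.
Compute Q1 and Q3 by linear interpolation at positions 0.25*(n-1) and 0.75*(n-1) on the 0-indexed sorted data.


Sorted: 1, 4, 5, 6, 21, 23, 30, 56, 59, 61, 67, 70, 75, 89, 94
Q1 (25th %ile) = 13.5000
Q3 (75th %ile) = 68.5000
IQR = 68.5000 - 13.5000 = 55.0000

IQR = 55.0000


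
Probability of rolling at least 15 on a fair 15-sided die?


Favorable outcomes (roll ≥ 15): 1
Total outcomes = 15
P = 1/15 = 0.0667

P = 0.0667


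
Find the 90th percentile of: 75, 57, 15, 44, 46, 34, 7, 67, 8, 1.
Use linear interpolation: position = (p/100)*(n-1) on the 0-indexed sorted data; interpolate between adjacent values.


Sorted: 1, 7, 8, 15, 34, 44, 46, 57, 67, 75
n = 10
Index = 90/100 * 9 = 8.1000
Lower = data[8] = 67, Upper = data[9] = 75
P90 = 67 + 0.1000*(8) = 67.8000

P90 = 67.8000


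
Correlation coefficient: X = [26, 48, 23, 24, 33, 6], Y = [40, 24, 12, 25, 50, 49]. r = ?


Mean X = 26.6667, Mean Y = 33.3333
SD X = 12.538829, SD Y = 14.019827
Cov = -53.555556
r = -53.555556/(12.538829*14.019827) = -0.3047

r = -0.3047


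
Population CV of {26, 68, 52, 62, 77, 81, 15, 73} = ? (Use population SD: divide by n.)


Mean = 56.7500
SD = 22.7143
CV = (22.7143/56.7500)*100 = 40.0251%

CV = 40.0251%


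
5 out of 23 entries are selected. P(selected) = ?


P = 5/23 = 0.2174

P = 0.2174


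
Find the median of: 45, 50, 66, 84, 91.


Sorted: 45, 50, 66, 84, 91
n = 5 (odd)
Middle value = 66

Median = 66


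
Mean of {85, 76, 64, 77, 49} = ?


Sum = 85 + 76 + 64 + 77 + 49 = 351
n = 5
Mean = 351/5 = 70.2000

Mean = 70.2000


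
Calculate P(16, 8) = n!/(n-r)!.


P(16,8) = 16!/8!
= 20922789888000/40320
= 518918400

P(16,8) = 518918400


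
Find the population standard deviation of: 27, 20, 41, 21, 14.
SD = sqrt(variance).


Mean = 24.6000
Variance = 84.2400
SD = sqrt(84.2400) = 9.1782

SD = 9.1782


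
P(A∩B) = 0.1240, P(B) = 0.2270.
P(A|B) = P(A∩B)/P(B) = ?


P(A|B) = 0.1240/0.2270 = 0.5463

P(A|B) = 0.5463


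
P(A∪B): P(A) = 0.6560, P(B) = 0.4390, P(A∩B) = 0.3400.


P(A∪B) = 0.6560 + 0.4390 - 0.3400
= 1.0950 - 0.3400
= 0.7550

P(A∪B) = 0.7550


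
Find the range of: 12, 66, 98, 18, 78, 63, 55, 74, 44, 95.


Max = 98, Min = 12
Range = 98 - 12 = 86

Range = 86


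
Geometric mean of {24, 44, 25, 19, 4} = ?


Product = 24 × 44 × 25 × 19 × 4 = 2006400
GM = 2006400^(1/5) = 18.2173

GM = 18.2173


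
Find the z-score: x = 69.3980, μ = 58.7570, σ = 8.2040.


z = (69.3980 - 58.7570)/8.2040
= 10.6410/8.2040
= 1.2971

z = 1.2971


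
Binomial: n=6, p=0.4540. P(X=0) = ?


C(6,0) = 1
p^0 = 1.000000
(1-p)^6 = 0.026495
P = 1 * 1.000000 * 0.026495 = 0.0265

P(X=0) = 0.0265


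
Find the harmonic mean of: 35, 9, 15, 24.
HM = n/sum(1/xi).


Sum of reciprocals = 1/35 + 1/9 + 1/15 + 1/24 = 0.248016
HM = 4/0.248016 = 16.1280

HM = 16.1280


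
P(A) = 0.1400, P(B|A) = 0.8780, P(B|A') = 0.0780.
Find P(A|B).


P(B) = P(B|A)*P(A) + P(B|A')*P(A')
= 0.8780*0.1400 + 0.0780*0.8600
= 0.122920 + 0.067080 = 0.190000
P(A|B) = 0.122920/0.190000 = 0.6469

P(A|B) = 0.6469


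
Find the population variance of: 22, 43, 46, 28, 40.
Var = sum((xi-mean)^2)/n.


Mean = 35.8000
Squared deviations: 190.4400, 51.8400, 104.0400, 60.8400, 17.6400
Sum = 424.8000
Variance = 424.8000/5 = 84.9600

Variance = 84.9600


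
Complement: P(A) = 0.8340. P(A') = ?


P(not A) = 1 - 0.8340 = 0.1660

P(not A) = 0.1660


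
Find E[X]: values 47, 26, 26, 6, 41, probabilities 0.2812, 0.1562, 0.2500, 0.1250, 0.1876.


E[X] = 47*0.2812 + 26*0.1562 + 26*0.2500 + 6*0.1250 + 41*0.1876
= 13.2164 + 4.0612 + 6.5000 + 0.7500 + 7.6916
= 32.2192

E[X] = 32.2192


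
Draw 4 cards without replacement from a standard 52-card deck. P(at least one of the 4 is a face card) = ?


P(at least one) = 1 - P(none)
P(none) = (40/52) × (39/51) × (38/50) × (37/49) = 0.337575
P(at least one) = 1 - 0.337575 = 0.6624

P = 0.6624


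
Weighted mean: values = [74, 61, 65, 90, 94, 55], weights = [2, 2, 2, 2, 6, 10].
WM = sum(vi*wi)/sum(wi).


Numerator = 74*2 + 61*2 + 65*2 + 90*2 + 94*6 + 55*10 = 1694
Denominator = 2 + 2 + 2 + 2 + 6 + 10 = 24
WM = 1694/24 = 70.5833

WM = 70.5833


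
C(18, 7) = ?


C(18,7) = 18!/(7! × 11!)
= 6402373705728000/(5040 × 39916800)
= 31824

C(18,7) = 31824


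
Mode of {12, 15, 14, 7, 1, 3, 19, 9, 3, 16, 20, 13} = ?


Frequencies: 1:1, 3:2, 7:1, 9:1, 12:1, 13:1, 14:1, 15:1, 16:1, 19:1, 20:1
Max frequency = 2
Mode = 3

Mode = 3


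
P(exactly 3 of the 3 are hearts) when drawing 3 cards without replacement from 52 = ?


Hypergeometric: P(X=3) = C(13,3)·C(39,0) / C(52,3)
= 286 × 1 / 22100
= 286/22100 = 0.0129

P = 0.0129


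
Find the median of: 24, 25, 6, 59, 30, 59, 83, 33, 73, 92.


Sorted: 6, 24, 25, 30, 33, 59, 59, 73, 83, 92
n = 10 (even)
Middle values: 33 and 59
Median = (33+59)/2 = 46.0000

Median = 46.0000


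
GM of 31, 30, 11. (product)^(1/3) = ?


Product = 31 × 30 × 11 = 10230
GM = 10230^(1/3) = 21.7083

GM = 21.7083


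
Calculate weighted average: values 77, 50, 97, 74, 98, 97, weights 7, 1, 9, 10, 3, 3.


Numerator = 77*7 + 50*1 + 97*9 + 74*10 + 98*3 + 97*3 = 2787
Denominator = 7 + 1 + 9 + 10 + 3 + 3 = 33
WM = 2787/33 = 84.4545

WM = 84.4545


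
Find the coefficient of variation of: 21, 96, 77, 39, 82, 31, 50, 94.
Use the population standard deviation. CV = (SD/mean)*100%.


Mean = 61.2500
SD = 27.6485
CV = (27.6485/61.2500)*100 = 45.1403%

CV = 45.1403%


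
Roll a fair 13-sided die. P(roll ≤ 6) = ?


Favorable outcomes (roll ≤ 6): 6
Total outcomes = 13
P = 6/13 = 0.4615

P = 0.4615


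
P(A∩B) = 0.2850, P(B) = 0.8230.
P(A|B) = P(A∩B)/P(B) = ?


P(A|B) = 0.2850/0.8230 = 0.3463

P(A|B) = 0.3463


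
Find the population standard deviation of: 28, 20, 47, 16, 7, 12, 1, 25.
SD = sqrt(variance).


Mean = 19.5000
Variance = 178.2500
SD = sqrt(178.2500) = 13.3510

SD = 13.3510


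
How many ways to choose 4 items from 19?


C(19,4) = 19!/(4! × 15!)
= 121645100408832000/(24 × 1307674368000)
= 3876

C(19,4) = 3876


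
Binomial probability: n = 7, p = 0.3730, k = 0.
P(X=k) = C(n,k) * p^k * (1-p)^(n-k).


C(7,0) = 1
p^0 = 1.000000
(1-p)^7 = 0.038095
P = 1 * 1.000000 * 0.038095 = 0.0381

P(X=0) = 0.0381


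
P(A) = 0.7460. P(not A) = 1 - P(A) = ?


P(not A) = 1 - 0.7460 = 0.2540

P(not A) = 0.2540


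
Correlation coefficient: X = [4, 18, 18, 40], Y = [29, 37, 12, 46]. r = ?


Mean X = 20.0000, Mean Y = 31.0000
SD X = 12.884099, SD Y = 12.509996
Cov = 89.500000
r = 89.500000/(12.884099*12.509996) = 0.5553

r = 0.5553


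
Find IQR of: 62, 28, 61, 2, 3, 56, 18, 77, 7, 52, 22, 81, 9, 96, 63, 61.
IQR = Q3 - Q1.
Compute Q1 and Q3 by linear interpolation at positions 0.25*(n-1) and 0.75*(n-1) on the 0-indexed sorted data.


Sorted: 2, 3, 7, 9, 18, 22, 28, 52, 56, 61, 61, 62, 63, 77, 81, 96
Q1 (25th %ile) = 15.7500
Q3 (75th %ile) = 62.2500
IQR = 62.2500 - 15.7500 = 46.5000

IQR = 46.5000


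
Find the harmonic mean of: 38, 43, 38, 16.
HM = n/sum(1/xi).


Sum of reciprocals = 1/38 + 1/43 + 1/38 + 1/16 = 0.138387
HM = 4/0.138387 = 28.9044

HM = 28.9044


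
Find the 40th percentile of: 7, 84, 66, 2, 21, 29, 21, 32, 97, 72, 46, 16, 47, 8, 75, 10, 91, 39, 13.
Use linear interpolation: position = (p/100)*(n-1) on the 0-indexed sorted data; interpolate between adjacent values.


Sorted: 2, 7, 8, 10, 13, 16, 21, 21, 29, 32, 39, 46, 47, 66, 72, 75, 84, 91, 97
n = 19
Index = 40/100 * 18 = 7.2000
Lower = data[7] = 21, Upper = data[8] = 29
P40 = 21 + 0.2000*(8) = 22.6000

P40 = 22.6000


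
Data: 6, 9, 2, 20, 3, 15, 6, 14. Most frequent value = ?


Frequencies: 2:1, 3:1, 6:2, 9:1, 14:1, 15:1, 20:1
Max frequency = 2
Mode = 6

Mode = 6


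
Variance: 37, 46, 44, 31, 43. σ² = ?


Mean = 40.2000
Squared deviations: 10.2400, 33.6400, 14.4400, 84.6400, 7.8400
Sum = 150.8000
Variance = 150.8000/5 = 30.1600

Variance = 30.1600


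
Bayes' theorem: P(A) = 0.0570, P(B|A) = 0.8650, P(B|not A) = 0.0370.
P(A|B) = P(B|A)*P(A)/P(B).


P(B) = P(B|A)*P(A) + P(B|A')*P(A')
= 0.8650*0.0570 + 0.0370*0.9430
= 0.049305 + 0.034891 = 0.084196
P(A|B) = 0.049305/0.084196 = 0.5856

P(A|B) = 0.5856


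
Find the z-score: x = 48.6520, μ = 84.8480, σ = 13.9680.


z = (48.6520 - 84.8480)/13.9680
= -36.1960/13.9680
= -2.5914

z = -2.5914


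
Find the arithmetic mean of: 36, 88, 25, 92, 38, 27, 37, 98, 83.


Sum = 36 + 88 + 25 + 92 + 38 + 27 + 37 + 98 + 83 = 524
n = 9
Mean = 524/9 = 58.2222

Mean = 58.2222


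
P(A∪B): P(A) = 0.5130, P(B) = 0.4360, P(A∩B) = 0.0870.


P(A∪B) = 0.5130 + 0.4360 - 0.0870
= 0.9490 - 0.0870
= 0.8620

P(A∪B) = 0.8620


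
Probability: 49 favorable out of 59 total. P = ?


P = 49/59 = 0.8305

P = 0.8305


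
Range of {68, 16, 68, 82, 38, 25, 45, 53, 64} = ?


Max = 82, Min = 16
Range = 82 - 16 = 66

Range = 66


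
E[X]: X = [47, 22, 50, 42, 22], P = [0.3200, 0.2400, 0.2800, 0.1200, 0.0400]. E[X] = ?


E[X] = 47*0.3200 + 22*0.2400 + 50*0.2800 + 42*0.1200 + 22*0.0400
= 15.0400 + 5.2800 + 14.0000 + 5.0400 + 0.8800
= 40.2400

E[X] = 40.2400


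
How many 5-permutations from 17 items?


P(17,5) = 17!/12!
= 355687428096000/479001600
= 742560

P(17,5) = 742560


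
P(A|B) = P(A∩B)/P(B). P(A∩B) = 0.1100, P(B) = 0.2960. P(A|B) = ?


P(A|B) = 0.1100/0.2960 = 0.3716

P(A|B) = 0.3716


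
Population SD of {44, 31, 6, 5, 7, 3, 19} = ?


Mean = 16.4286
Variance = 212.5306
SD = sqrt(212.5306) = 14.5784

SD = 14.5784


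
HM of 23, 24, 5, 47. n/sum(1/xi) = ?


Sum of reciprocals = 1/23 + 1/24 + 1/5 + 1/47 = 0.306422
HM = 4/0.306422 = 13.0539

HM = 13.0539


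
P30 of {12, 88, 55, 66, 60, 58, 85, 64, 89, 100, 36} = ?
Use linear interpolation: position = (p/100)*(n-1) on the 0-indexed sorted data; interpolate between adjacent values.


Sorted: 12, 36, 55, 58, 60, 64, 66, 85, 88, 89, 100
n = 11
Index = 30/100 * 10 = 3.0000
Lower = data[3] = 58, Upper = data[4] = 60
P30 = 58 + 0*(2) = 58.0000

P30 = 58.0000


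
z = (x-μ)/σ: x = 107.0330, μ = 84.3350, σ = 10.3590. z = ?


z = (107.0330 - 84.3350)/10.3590
= 22.6980/10.3590
= 2.1911

z = 2.1911


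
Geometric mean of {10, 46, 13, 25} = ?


Product = 10 × 46 × 13 × 25 = 149500
GM = 149500^(1/4) = 19.6635

GM = 19.6635


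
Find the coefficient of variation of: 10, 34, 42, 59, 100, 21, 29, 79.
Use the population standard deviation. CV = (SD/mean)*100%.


Mean = 46.7500
SD = 28.5909
CV = (28.5909/46.7500)*100 = 61.1569%

CV = 61.1569%


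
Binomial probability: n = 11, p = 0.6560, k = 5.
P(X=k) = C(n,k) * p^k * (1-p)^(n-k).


C(11,5) = 462
p^5 = 0.121484
(1-p)^6 = 0.001657
P = 462 * 0.121484 * 0.001657 = 0.0930

P(X=5) = 0.0930


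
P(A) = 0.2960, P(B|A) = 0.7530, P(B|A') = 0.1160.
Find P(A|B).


P(B) = P(B|A)*P(A) + P(B|A')*P(A')
= 0.7530*0.2960 + 0.1160*0.7040
= 0.222888 + 0.081664 = 0.304552
P(A|B) = 0.222888/0.304552 = 0.7319

P(A|B) = 0.7319


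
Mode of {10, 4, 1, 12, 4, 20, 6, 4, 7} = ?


Frequencies: 1:1, 4:3, 6:1, 7:1, 10:1, 12:1, 20:1
Max frequency = 3
Mode = 4

Mode = 4


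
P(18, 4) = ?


P(18,4) = 18!/14!
= 6402373705728000/87178291200
= 73440

P(18,4) = 73440


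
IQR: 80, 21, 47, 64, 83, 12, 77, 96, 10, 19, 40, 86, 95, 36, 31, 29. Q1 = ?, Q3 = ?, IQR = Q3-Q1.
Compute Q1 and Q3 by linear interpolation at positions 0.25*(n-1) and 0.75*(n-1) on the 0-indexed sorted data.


Sorted: 10, 12, 19, 21, 29, 31, 36, 40, 47, 64, 77, 80, 83, 86, 95, 96
Q1 (25th %ile) = 27.0000
Q3 (75th %ile) = 80.7500
IQR = 80.7500 - 27.0000 = 53.7500

IQR = 53.7500


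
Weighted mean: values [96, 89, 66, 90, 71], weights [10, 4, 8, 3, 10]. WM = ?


Numerator = 96*10 + 89*4 + 66*8 + 90*3 + 71*10 = 2824
Denominator = 10 + 4 + 8 + 3 + 10 = 35
WM = 2824/35 = 80.6857

WM = 80.6857


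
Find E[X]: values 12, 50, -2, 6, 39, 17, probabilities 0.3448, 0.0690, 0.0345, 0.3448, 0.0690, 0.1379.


E[X] = 12*0.3448 + 50*0.0690 - 2*0.0345 + 6*0.3448 + 39*0.0690 + 17*0.1379
= 4.1376 + 3.4500 - 0.0690 + 2.0688 + 2.6910 + 2.3443
= 14.6227

E[X] = 14.6227


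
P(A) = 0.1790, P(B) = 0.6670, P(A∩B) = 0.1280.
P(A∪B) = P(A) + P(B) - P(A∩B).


P(A∪B) = 0.1790 + 0.6670 - 0.1280
= 0.8460 - 0.1280
= 0.7180

P(A∪B) = 0.7180


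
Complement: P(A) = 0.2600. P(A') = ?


P(not A) = 1 - 0.2600 = 0.7400

P(not A) = 0.7400


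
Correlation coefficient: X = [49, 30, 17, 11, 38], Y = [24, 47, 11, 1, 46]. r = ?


Mean X = 29.0000, Mean Y = 25.8000
SD X = 13.784049, SD Y = 18.410866
Cov = 158.200000
r = 158.200000/(13.784049*18.410866) = 0.6234

r = 0.6234


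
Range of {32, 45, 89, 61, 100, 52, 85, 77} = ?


Max = 100, Min = 32
Range = 100 - 32 = 68

Range = 68


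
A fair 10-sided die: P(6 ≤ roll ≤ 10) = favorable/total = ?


Favorable outcomes (6 ≤ roll ≤ 10): 5
Total outcomes = 10
P = 5/10 = 0.5000

P = 0.5000


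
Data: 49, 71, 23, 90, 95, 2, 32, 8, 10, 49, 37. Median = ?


Sorted: 2, 8, 10, 23, 32, 37, 49, 49, 71, 90, 95
n = 11 (odd)
Middle value = 37

Median = 37


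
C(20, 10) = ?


C(20,10) = 20!/(10! × 10!)
= 2432902008176640000/(3628800 × 3628800)
= 184756

C(20,10) = 184756


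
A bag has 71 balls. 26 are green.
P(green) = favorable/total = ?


P = 26/71 = 0.3662

P = 0.3662


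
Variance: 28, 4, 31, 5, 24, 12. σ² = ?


Mean = 17.3333
Squared deviations: 113.7778, 177.7778, 186.7778, 152.1111, 44.4444, 28.4444
Sum = 703.3333
Variance = 703.3333/6 = 117.2222

Variance = 117.2222


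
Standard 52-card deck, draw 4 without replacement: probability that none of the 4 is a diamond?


P(no diamonds) = (39/52) × (38/51) × (37/50) × (36/49)
= 0.3038

P = 0.3038


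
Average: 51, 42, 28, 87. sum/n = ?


Sum = 51 + 42 + 28 + 87 = 208
n = 4
Mean = 208/4 = 52.0000

Mean = 52.0000


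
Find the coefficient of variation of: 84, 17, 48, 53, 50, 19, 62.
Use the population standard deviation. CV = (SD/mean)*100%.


Mean = 47.5714
SD = 21.7837
CV = (21.7837/47.5714)*100 = 45.7916%

CV = 45.7916%


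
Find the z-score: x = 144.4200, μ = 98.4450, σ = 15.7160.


z = (144.4200 - 98.4450)/15.7160
= 45.9750/15.7160
= 2.9254

z = 2.9254


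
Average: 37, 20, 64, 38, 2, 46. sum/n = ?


Sum = 37 + 20 + 64 + 38 + 2 + 46 = 207
n = 6
Mean = 207/6 = 34.5000

Mean = 34.5000


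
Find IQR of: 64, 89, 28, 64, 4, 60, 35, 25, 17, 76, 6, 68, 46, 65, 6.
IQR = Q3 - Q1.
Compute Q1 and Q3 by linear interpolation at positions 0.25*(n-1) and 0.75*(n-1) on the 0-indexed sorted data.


Sorted: 4, 6, 6, 17, 25, 28, 35, 46, 60, 64, 64, 65, 68, 76, 89
Q1 (25th %ile) = 21.0000
Q3 (75th %ile) = 64.5000
IQR = 64.5000 - 21.0000 = 43.5000

IQR = 43.5000


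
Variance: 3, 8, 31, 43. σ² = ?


Mean = 21.2500
Squared deviations: 333.0625, 175.5625, 95.0625, 473.0625
Sum = 1076.7500
Variance = 1076.7500/4 = 269.1875

Variance = 269.1875


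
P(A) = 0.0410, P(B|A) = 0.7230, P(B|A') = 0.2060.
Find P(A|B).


P(B) = P(B|A)*P(A) + P(B|A')*P(A')
= 0.7230*0.0410 + 0.2060*0.9590
= 0.029643 + 0.197554 = 0.227197
P(A|B) = 0.029643/0.227197 = 0.1305

P(A|B) = 0.1305


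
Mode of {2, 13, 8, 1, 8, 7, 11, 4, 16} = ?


Frequencies: 1:1, 2:1, 4:1, 7:1, 8:2, 11:1, 13:1, 16:1
Max frequency = 2
Mode = 8

Mode = 8


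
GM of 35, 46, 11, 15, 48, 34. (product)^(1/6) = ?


Product = 35 × 46 × 11 × 15 × 48 × 34 = 433540800
GM = 433540800^(1/6) = 27.5109

GM = 27.5109
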